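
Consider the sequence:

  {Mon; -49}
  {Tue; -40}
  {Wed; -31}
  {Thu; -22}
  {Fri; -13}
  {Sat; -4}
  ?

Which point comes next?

Day: runs through the weekdays Mon→Sun; Mon, Tue, Wed, Thu, Fri, Sat → Sun.
Second part: +9 each step, so -49, -40, -31, -22, -13, -4 → 5.
Putting it together: {Sun; 5}.

{Sun; 5}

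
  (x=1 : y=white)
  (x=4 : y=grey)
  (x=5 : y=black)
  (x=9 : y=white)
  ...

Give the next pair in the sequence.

X: each term is the sum of the two before it; 1, 4, 5, 9 → 14.
Y: white, grey, black, white → grey (repeats white → grey → black).
So the next pair is (x=14 : y=grey).

(x=14 : y=grey)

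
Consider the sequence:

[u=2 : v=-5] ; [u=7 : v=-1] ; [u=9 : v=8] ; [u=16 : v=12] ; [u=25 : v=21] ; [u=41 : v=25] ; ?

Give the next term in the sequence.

U — each term is the sum of the two before it: 2, 7, 9, 16, 25, 41 → 66.
V: -5, -1, 8, 12, 21, 25 → 34 (alternating steps +4, +9, +4, +9, …).
Putting it together: [u=66 : v=34].

[u=66 : v=34]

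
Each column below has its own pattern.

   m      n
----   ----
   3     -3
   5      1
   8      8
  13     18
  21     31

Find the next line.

Column m: each term is the sum of the two before it, so 3, 5, 8, 13, 21 → 34.
Column n: -3, 1, 8, 18, 31 → 47 (differences are 4, 7, 10, … (increasing by 3 each time)).
So the next line is 34  47.

34  47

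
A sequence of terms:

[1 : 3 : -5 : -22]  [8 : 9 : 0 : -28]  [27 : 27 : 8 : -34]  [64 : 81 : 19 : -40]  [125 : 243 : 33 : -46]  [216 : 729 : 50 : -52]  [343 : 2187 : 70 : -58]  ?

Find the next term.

First slot goes 1, 8, 27, 64, 125, 216, 343 → 512 (perfect cubes: 1³, 2³, 3³, …).
Second slot — ×3 each step: 3, 9, 27, 81, 243, 729, 2187 → 6561.
Third slot goes -5, 0, 8, 19, 33, 50, 70 → 93 (differences are 5, 8, 11, … (increasing by 3 each time)).
Fourth slot: −6 each step; -22, -28, -34, -40, -46, -52, -58 → -64.
So the next term is [512 : 6561 : 93 : -64].

[512 : 6561 : 93 : -64]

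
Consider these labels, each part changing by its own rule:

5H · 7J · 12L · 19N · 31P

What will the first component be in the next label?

For the first component, each term is the sum of the two before it: 5, 7, 12, 19, 31 → 50.

50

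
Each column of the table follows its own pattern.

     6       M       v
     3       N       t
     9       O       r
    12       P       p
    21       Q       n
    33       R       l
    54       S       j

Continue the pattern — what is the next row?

87  T  h

First component — each term is the sum of the two before it: 6, 3, 9, 12, 21, 33, 54 → 87.
First letter goes M, N, O, P, Q, R, S → T (letters move forward 1 place in the alphabet).
For the second letter, letters move back 2 places in the alphabet: v, t, r, p, n, l, j → h.
Putting it together: 87  T  h.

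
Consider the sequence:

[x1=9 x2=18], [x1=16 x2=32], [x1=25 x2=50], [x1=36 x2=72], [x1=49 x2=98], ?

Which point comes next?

X1: 9, 16, 25, 36, 49 → 64 (perfect squares: 3², 4², 5², …).
X2 — always 2 × the x1: 18, 32, 50, 72, 98 → 128.
Combining the parts gives [x1=64 x2=128].

[x1=64 x2=128]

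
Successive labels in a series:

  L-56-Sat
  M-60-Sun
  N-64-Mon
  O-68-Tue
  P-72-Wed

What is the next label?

Q-76-Thu

Letter: letters move forward 1 place in the alphabet; L, M, N, O, P → Q.
Second component — +4 each step: 56, 60, 64, 68, 72 → 76.
Day: runs through the weekdays Mon→Sun; Sat, Sun, Mon, Tue, Wed → Thu.
Combining the parts gives Q-76-Thu.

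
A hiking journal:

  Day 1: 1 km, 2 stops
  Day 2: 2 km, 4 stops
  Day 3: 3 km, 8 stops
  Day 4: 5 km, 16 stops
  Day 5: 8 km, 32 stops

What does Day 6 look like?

For the km, each term is the sum of the two before it: 1, 2, 3, 5, 8 → 13.
Stops goes 2, 4, 8, 16, 32 → 64 (×2 each step).
So the next record is 13 km, 64 stops.

13 km, 64 stops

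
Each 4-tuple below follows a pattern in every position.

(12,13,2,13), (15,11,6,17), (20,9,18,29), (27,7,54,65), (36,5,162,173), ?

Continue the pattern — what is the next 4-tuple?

(47,3,486,497)

First coordinate: differences are 3, 5, 7, … (increasing by 2 each time); 12, 15, 20, 27, 36 → 47.
Second coordinate: −2 each step; 13, 11, 9, 7, 5 → 3.
Third coordinate — ×3 each step: 2, 6, 18, 54, 162 → 486.
Fourth coordinate goes 13, 17, 29, 65, 173 → 497 (always 11 more than the third coordinate).
So the next 4-tuple is (47,3,486,497).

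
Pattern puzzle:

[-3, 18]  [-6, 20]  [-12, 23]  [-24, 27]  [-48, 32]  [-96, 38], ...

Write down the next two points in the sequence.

First component: ×2 each step; -3, -6, -12, -24, -48, -96 → -192 → -384.
Second component goes 18, 20, 23, 27, 32, 38 → 45 → 53 (differences are 2, 3, 4, … (increasing by 1 each time)).
Putting the parts together: [-192, 45] and then [-384, 53].

[-192, 45], [-384, 53]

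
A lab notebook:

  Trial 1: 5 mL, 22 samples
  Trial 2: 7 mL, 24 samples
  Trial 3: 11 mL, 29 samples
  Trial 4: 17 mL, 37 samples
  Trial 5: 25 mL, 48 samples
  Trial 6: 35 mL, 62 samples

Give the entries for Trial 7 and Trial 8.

47 mL, 79 samples; 61 mL, 99 samples

ML: differences are 2, 4, 6, … (increasing by 2 each time), so 5, 7, 11, 17, 25, 35 → 47 → 61.
Samples — differences are 2, 5, 8, … (increasing by 3 each time): 22, 24, 29, 37, 48, 62 → 79 → 99.
Putting the parts together: 47 mL, 79 samples and then 61 mL, 99 samples.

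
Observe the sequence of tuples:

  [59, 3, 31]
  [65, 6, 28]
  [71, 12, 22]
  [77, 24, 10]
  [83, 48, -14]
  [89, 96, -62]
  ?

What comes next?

First part — +6 each step: 59, 65, 71, 77, 83, 89 → 95.
Second part: 3, 6, 12, 24, 48, 96 → 192 (×2 each step).
Third part — together with the second part always sums to 34: 31, 28, 22, 10, -14, -62 → -158.
Putting it together: [95, 192, -158].

[95, 192, -158]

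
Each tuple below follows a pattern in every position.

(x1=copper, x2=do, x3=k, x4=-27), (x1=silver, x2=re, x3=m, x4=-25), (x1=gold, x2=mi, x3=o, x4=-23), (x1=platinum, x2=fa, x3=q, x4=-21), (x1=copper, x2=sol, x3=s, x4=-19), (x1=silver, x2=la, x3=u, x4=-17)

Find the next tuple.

X1 goes copper, silver, gold, platinum, copper, silver → gold (repeats copper → silver → gold → platinum).
X2: runs through the solfège scale do→ti, so do, re, mi, fa, sol, la → ti.
X3: letters move forward 2 places in the alphabet, so k, m, o, q, s, u → w.
X4 goes -27, -25, -23, -21, -19, -17 → -15 (+2 each step).
So the next tuple is (x1=gold, x2=ti, x3=w, x4=-15).

(x1=gold, x2=ti, x3=w, x4=-15)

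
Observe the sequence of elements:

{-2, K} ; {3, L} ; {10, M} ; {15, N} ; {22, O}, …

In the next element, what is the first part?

27

For the first part, alternating steps +5, +7, +5, +7, …: -2, 3, 10, 15, 22 → 27.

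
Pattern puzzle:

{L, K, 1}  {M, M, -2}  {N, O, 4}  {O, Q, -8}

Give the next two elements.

{P, S, 16}, {Q, U, -32}

First letter — letters move forward 1 place in the alphabet: L, M, N, O → P → Q.
Second letter: K, M, O, Q → S → U (letters move forward 2 places in the alphabet).
Third entry: ×(-2) each step, so 1, -2, 4, -8 → 16 → -32.
Putting the parts together: {P, S, 16} and then {Q, U, -32}.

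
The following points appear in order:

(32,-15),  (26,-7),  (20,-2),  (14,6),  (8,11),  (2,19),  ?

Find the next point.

For the first part, −6 each step: 32, 26, 20, 14, 8, 2 → -4.
Second part — alternating steps +8, +5, +8, +5, …: -15, -7, -2, 6, 11, 19 → 24.
So the next point is (-4,24).

(-4,24)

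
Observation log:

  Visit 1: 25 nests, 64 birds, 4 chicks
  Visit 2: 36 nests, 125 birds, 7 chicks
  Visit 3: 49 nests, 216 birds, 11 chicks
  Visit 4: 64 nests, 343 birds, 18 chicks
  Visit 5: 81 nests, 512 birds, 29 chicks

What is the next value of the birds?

Nests: perfect squares: 5², 6², 7², …, so 25, 36, 49, 64, 81 → 100.
Birds goes 64, 125, 216, 343, 512 → 729 (perfect cubes: 4³, 5³, 6³, …).
Chicks — each term is the sum of the two before it: 4, 7, 11, 18, 29 → 47.

729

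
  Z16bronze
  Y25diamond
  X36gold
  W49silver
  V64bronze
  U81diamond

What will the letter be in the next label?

Letter: letters move back 1 place in the alphabet; Z, Y, X, W, V, U → T.

T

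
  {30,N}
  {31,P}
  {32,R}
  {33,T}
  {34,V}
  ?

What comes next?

First slot: +1 each step, so 30, 31, 32, 33, 34 → 35.
Letter goes N, P, R, T, V → X (letters move forward 2 places in the alphabet).
Putting it together: {35,X}.

{35,X}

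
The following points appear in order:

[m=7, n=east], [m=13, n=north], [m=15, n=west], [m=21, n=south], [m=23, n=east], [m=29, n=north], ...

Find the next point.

For the m, alternating steps +6, +2, +6, +2, …: 7, 13, 15, 21, 23, 29 → 31.
N — repeats east → north → west → south: east, north, west, south, east, north → west.
Combining the parts gives [m=31, n=west].

[m=31, n=west]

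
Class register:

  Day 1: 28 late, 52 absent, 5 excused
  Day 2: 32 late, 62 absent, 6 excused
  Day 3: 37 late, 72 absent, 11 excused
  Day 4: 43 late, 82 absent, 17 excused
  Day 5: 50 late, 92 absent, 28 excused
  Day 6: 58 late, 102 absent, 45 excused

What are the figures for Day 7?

67 late, 112 absent, 73 excused

Late goes 28, 32, 37, 43, 50, 58 → 67 (differences are 4, 5, 6, … (increasing by 1 each time)).
For the absent, +10 each step: 52, 62, 72, 82, 92, 102 → 112.
Excused — each term is the sum of the two before it: 5, 6, 11, 17, 28, 45 → 73.
So the next line is 67 late, 112 absent, 73 excused.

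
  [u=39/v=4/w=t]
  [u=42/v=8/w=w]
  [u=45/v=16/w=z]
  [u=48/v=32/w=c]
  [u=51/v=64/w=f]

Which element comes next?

[u=54/v=128/w=i]

U: +3 each step, so 39, 42, 45, 48, 51 → 54.
V — ×2 each step: 4, 8, 16, 32, 64 → 128.
W goes t, w, z, c, f → i (letters move forward 3 places in the alphabet, wrapping Z→A).
So the next element is [u=54/v=128/w=i].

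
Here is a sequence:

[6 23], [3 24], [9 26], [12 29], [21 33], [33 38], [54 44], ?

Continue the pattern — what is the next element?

First coordinate: each term is the sum of the two before it; 6, 3, 9, 12, 21, 33, 54 → 87.
Second coordinate: differences are 1, 2, 3, … (increasing by 1 each time), so 23, 24, 26, 29, 33, 38, 44 → 51.
Combining the parts gives [87 51].

[87 51]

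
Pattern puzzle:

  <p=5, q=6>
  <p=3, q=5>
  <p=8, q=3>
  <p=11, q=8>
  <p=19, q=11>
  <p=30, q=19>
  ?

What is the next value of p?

P goes 5, 3, 8, 11, 19, 30 → 49 (each term is the sum of the two before it).

49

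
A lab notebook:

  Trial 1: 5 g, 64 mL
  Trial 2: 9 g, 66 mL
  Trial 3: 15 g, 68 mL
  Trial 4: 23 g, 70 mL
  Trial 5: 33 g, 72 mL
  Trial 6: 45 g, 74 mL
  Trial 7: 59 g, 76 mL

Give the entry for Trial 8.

75 g, 78 mL

G — differences are 4, 6, 8, … (increasing by 2 each time): 5, 9, 15, 23, 33, 45, 59 → 75.
ML: 64, 66, 68, 70, 72, 74, 76 → 78 (+2 each step).
Putting it together: 75 g, 78 mL.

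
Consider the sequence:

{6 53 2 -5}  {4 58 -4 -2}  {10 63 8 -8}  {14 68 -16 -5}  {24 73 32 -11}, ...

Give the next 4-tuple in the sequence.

{38 78 -64 -8}

First coordinate — each term is the sum of the two before it: 6, 4, 10, 14, 24 → 38.
Second coordinate: 53, 58, 63, 68, 73 → 78 (+5 each step).
Third coordinate goes 2, -4, 8, -16, 32 → -64 (×(-2) each step).
Fourth coordinate — alternating steps +3, −6, +3, −6, …: -5, -2, -8, -5, -11 → -8.
Combining the parts gives {38 78 -64 -8}.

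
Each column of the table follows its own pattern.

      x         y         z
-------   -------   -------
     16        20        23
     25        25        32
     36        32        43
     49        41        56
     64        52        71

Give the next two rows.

Column x goes 16, 25, 36, 49, 64 → 81 → 100 (perfect squares: 4², 5², 6², …).
Column y — differences are 5, 7, 9, … (increasing by 2 each time): 20, 25, 32, 41, 52 → 65 → 80.
Column z: always 7 more than the column x, so 23, 32, 43, 56, 71 → 88 → 107.
So the next two rows are 81  65  88 and 100  80  107.

81  65  88; 100  80  107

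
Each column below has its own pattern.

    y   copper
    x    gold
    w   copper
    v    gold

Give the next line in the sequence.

Letter — letters move back 1 place in the alphabet: y, x, w, v → u.
Metal goes copper, gold, copper, gold → copper (alternates copper ↔ gold).
Combining the parts gives u  copper.

u  copper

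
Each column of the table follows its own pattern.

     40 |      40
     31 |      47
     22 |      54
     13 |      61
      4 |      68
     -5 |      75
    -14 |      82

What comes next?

First component: −9 each step; 40, 31, 22, 13, 4, -5, -14 → -23.
Second component: +7 each step; 40, 47, 54, 61, 68, 75, 82 → 89.
So the next line is -23  89.

-23  89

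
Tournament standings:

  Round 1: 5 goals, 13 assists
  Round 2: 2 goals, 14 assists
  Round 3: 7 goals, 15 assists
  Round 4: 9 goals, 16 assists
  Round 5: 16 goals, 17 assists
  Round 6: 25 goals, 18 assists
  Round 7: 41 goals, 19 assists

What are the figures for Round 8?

66 goals, 20 assists

Goals: each term is the sum of the two before it; 5, 2, 7, 9, 16, 25, 41 → 66.
Assists: +1 each step; 13, 14, 15, 16, 17, 18, 19 → 20.
Combining the parts gives 66 goals, 20 assists.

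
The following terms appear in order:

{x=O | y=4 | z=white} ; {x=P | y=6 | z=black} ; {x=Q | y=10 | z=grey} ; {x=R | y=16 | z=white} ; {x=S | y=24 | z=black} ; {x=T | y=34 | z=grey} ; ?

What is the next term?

X: letters move forward 1 place in the alphabet; O, P, Q, R, S, T → U.
Y — differences are 2, 4, 6, … (increasing by 2 each time): 4, 6, 10, 16, 24, 34 → 46.
Z — repeats white → black → grey: white, black, grey, white, black, grey → white.
Combining the parts gives {x=U | y=46 | z=white}.

{x=U | y=46 | z=white}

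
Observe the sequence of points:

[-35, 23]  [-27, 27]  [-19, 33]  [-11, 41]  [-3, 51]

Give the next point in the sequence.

[5, 63]

First entry — +8 each step: -35, -27, -19, -11, -3 → 5.
Second entry goes 23, 27, 33, 41, 51 → 63 (differences are 4, 6, 8, … (increasing by 2 each time)).
So the next point is [5, 63].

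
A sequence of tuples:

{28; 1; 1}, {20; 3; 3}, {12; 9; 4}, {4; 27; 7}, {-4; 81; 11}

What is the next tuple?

First entry: −8 each step; 28, 20, 12, 4, -4 → -12.
Second entry goes 1, 3, 9, 27, 81 → 243 (×3 each step).
Third entry: 1, 3, 4, 7, 11 → 18 (each term is the sum of the two before it).
Putting it together: {-12; 243; 18}.

{-12; 243; 18}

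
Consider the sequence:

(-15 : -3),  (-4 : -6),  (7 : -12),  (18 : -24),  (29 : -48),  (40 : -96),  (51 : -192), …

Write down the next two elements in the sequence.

For the first entry, +11 each step: -15, -4, 7, 18, 29, 40, 51 → 62 → 73.
For the second entry, ×2 each step: -3, -6, -12, -24, -48, -96, -192 → -384 → -768.
So the next two elements are (62 : -384) and (73 : -768).

(62 : -384), (73 : -768)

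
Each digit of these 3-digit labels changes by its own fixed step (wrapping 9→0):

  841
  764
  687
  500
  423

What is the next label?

346

First digit: −1 each step, mod 10, so 8, 7, 6, 5, 4 → 3.
Second digit: +2 each step, mod 10, so 4, 6, 8, 0, 2 → 4.
Third digit: +3 each step, mod 10, so 1, 4, 7, 0, 3 → 6.
So the next label is 346.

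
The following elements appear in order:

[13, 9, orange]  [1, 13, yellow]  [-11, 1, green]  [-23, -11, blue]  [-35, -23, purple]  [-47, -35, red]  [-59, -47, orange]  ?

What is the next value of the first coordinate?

-71

First coordinate: 13, 1, -11, -23, -35, -47, -59 → -71 (−12 each step).
Second coordinate: always the previous value of the first coordinate; 9, 13, 1, -11, -23, -35, -47 → -59.
Colour goes orange, yellow, green, blue, purple, red, orange → yellow (repeats orange → yellow → green → blue → purple → red).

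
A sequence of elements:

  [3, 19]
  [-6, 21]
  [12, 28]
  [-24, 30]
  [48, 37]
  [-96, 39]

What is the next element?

[192, 46]

For the first part, ×(-2) each step: 3, -6, 12, -24, 48, -96 → 192.
Second part goes 19, 21, 28, 30, 37, 39 → 46 (alternating steps +2, +7, +2, +7, …).
Putting it together: [192, 46].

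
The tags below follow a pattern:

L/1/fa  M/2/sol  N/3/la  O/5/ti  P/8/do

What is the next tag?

Q/13/re

Letter: letters move forward 1 place in the alphabet, so L, M, N, O, P → Q.
Second component: each term is the sum of the two before it, so 1, 2, 3, 5, 8 → 13.
Note goes fa, sol, la, ti, do → re (runs through the solfège scale do→ti).
So the next tag is Q/13/re.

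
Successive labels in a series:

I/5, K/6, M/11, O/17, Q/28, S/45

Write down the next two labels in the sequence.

U/73 then W/118

Letter — letters move forward 2 places in the alphabet: I, K, M, O, Q, S → U → W.
Second component goes 5, 6, 11, 17, 28, 45 → 73 → 118 (each term is the sum of the two before it).
Putting the parts together: U/73 and then W/118.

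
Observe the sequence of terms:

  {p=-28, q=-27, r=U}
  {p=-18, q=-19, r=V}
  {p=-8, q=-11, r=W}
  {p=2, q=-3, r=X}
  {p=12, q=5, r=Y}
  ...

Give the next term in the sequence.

{p=22, q=13, r=Z}

P: -28, -18, -8, 2, 12 → 22 (+10 each step).
For the q, +8 each step: -27, -19, -11, -3, 5 → 13.
For the r, letters move forward 1 place in the alphabet: U, V, W, X, Y → Z.
Putting it together: {p=22, q=13, r=Z}.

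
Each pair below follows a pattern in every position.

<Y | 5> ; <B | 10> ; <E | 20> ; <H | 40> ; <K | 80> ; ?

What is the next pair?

<N | 160>

Letter — letters move forward 3 places in the alphabet, wrapping Z→A: Y, B, E, H, K → N.
Second component: ×2 each step, so 5, 10, 20, 40, 80 → 160.
So the next pair is <N | 160>.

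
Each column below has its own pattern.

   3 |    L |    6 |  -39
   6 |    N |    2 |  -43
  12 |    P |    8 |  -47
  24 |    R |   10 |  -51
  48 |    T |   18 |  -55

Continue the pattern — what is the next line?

96  V  28  -59

For the first component, ×2 each step: 3, 6, 12, 24, 48 → 96.
Letter: letters move forward 2 places in the alphabet, so L, N, P, R, T → V.
Third component goes 6, 2, 8, 10, 18 → 28 (each term is the sum of the two before it).
Fourth component goes -39, -43, -47, -51, -55 → -59 (−4 each step).
Combining the parts gives 96  V  28  -59.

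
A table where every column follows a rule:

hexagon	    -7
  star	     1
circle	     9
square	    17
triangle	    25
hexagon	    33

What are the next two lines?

star  41; circle  49

Shape: hexagon, star, circle, square, triangle, hexagon → star → circle (repeats hexagon → star → circle → square → triangle).
Second component: -7, 1, 9, 17, 25, 33 → 41 → 49 (+8 each step).
So the next two lines are star  41 and circle  49.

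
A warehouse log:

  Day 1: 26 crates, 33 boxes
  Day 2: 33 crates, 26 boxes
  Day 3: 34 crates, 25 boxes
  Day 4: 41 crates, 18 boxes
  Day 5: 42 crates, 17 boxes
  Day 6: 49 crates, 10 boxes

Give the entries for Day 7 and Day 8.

Crates goes 26, 33, 34, 41, 42, 49 → 50 → 57 (alternating steps +7, +1, +7, +1, …).
Boxes goes 33, 26, 25, 18, 17, 10 → 9 → 2 (together with the crates always sums to 59).
Putting the parts together: 50 crates, 9 boxes and then 57 crates, 2 boxes.

50 crates, 9 boxes; 57 crates, 2 boxes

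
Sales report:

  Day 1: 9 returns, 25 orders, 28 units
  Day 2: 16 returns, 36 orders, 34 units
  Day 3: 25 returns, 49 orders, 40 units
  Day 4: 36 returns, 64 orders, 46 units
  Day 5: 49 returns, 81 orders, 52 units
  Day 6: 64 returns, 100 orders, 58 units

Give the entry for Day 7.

Returns: perfect squares: 3², 4², 5², …; 9, 16, 25, 36, 49, 64 → 81.
Orders: perfect squares: 5², 6², 7², …; 25, 36, 49, 64, 81, 100 → 121.
Units: 28, 34, 40, 46, 52, 58 → 64 (+6 each step).
Combining the parts gives 81 returns, 121 orders, 64 units.

81 returns, 121 orders, 64 units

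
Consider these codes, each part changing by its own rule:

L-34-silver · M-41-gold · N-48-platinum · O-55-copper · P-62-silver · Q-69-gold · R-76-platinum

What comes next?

For the letter, letters move forward 1 place in the alphabet: L, M, N, O, P, Q, R → S.
Second component: +7 each step, so 34, 41, 48, 55, 62, 69, 76 → 83.
For the metal, repeats silver → gold → platinum → copper: silver, gold, platinum, copper, silver, gold, platinum → copper.
Putting it together: S-83-copper.

S-83-copper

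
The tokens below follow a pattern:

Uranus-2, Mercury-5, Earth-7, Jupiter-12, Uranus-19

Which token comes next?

Mercury-31

Planet — repeats Uranus → Mercury → Earth → Jupiter: Uranus, Mercury, Earth, Jupiter, Uranus → Mercury.
For the second component, each term is the sum of the two before it: 2, 5, 7, 12, 19 → 31.
So the next token is Mercury-31.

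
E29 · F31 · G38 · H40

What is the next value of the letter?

Letter — letters move forward 1 place in the alphabet: E, F, G, H → I.
Second component: 29, 31, 38, 40 → 47 (alternating steps +2, +7, +2, +7, …).

I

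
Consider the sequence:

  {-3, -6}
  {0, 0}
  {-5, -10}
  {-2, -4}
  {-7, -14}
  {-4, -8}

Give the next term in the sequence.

First coordinate — alternating steps +3, −5, +3, −5, …: -3, 0, -5, -2, -7, -4 → -9.
Second coordinate: -6, 0, -10, -4, -14, -8 → -18 (always 2 × the first coordinate).
Combining the parts gives {-9, -18}.

{-9, -18}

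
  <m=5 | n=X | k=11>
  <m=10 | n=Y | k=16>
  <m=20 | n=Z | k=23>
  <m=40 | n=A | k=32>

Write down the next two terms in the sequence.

<m=80 | n=B | k=43>, <m=160 | n=C | k=56>

For the m, ×2 each step: 5, 10, 20, 40 → 80 → 160.
N: X, Y, Z, A → B → C (letters move forward 1 place in the alphabet, wrapping Z→A).
K: differences are 5, 7, 9, … (increasing by 2 each time), so 11, 16, 23, 32 → 43 → 56.
Putting the parts together: <m=80 | n=B | k=43> and then <m=160 | n=C | k=56>.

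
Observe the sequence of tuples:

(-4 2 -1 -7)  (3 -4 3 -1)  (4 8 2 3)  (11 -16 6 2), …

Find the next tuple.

For the first slot, alternating steps +7, +1, +7, +1, …: -4, 3, 4, 11 → 12.
Second slot: 2, -4, 8, -16 → 32 (×(-2) each step).
Third slot goes -1, 3, 2, 6 → 5 (alternating steps +4, −1, +4, −1, …).
For the fourth slot, always the previous value of the third slot: -7, -1, 3, 2 → 6.
Putting it together: (12 32 5 6).

(12 32 5 6)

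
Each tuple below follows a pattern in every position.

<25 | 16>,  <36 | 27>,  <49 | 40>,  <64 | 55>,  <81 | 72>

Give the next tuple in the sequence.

<100 | 91>

First part: perfect squares: 5², 6², 7², …; 25, 36, 49, 64, 81 → 100.
For the second part, always 9 less than the first part: 16, 27, 40, 55, 72 → 91.
Putting it together: <100 | 91>.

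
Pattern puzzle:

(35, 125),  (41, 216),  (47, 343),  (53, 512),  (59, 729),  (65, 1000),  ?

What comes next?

(71, 1331)

First component: +6 each step, so 35, 41, 47, 53, 59, 65 → 71.
Second component: 125, 216, 343, 512, 729, 1000 → 1331 (perfect cubes: 5³, 6³, 7³, …).
Putting it together: (71, 1331).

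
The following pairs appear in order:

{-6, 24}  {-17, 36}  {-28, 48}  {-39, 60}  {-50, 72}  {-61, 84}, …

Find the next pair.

{-72, 96}

First value: -6, -17, -28, -39, -50, -61 → -72 (−11 each step).
Second value: 24, 36, 48, 60, 72, 84 → 96 (+12 each step).
So the next pair is {-72, 96}.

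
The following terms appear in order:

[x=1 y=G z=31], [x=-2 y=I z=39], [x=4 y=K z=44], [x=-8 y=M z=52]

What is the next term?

[x=16 y=O z=57]

X: ×(-2) each step, so 1, -2, 4, -8 → 16.
Y goes G, I, K, M → O (letters move forward 2 places in the alphabet).
Z goes 31, 39, 44, 52 → 57 (alternating steps +8, +5, +8, +5, …).
So the next term is [x=16 y=O z=57].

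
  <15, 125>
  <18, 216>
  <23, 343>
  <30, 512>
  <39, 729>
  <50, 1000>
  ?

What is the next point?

First component goes 15, 18, 23, 30, 39, 50 → 63 (differences are 3, 5, 7, … (increasing by 2 each time)).
Second component: perfect cubes: 5³, 6³, 7³, …; 125, 216, 343, 512, 729, 1000 → 1331.
So the next point is <63, 1331>.

<63, 1331>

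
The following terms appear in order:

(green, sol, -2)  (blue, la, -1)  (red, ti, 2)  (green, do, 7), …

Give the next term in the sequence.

(blue, re, 14)

Colour: repeats green → blue → red; green, blue, red, green → blue.
Note: sol, la, ti, do → re (runs through the solfège scale do→ti).
Third slot goes -2, -1, 2, 7 → 14 (differences are 1, 3, 5, … (increasing by 2 each time)).
So the next term is (blue, re, 14).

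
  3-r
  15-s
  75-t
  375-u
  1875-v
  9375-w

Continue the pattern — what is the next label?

First component goes 3, 15, 75, 375, 1875, 9375 → 46875 (×5 each step).
For the letter, letters move forward 1 place in the alphabet: r, s, t, u, v, w → x.
So the next label is 46875-x.

46875-x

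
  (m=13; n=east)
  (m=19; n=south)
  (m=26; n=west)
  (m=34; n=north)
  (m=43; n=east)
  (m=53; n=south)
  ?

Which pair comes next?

M: differences are 6, 7, 8, … (increasing by 1 each time); 13, 19, 26, 34, 43, 53 → 64.
N: repeats east → south → west → north, so east, south, west, north, east, south → west.
Putting it together: (m=64; n=west).

(m=64; n=west)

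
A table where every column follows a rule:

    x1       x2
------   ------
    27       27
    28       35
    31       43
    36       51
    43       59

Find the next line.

52  67

Column x1 goes 27, 28, 31, 36, 43 → 52 (differences are 1, 3, 5, … (increasing by 2 each time)).
Column x2: 27, 35, 43, 51, 59 → 67 (+8 each step).
Combining the parts gives 52  67.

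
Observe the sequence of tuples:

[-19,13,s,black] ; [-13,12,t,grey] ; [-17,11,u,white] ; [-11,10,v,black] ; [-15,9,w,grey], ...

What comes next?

[-9,8,x,white]

First slot — alternating steps +6, −4, +6, −4, …: -19, -13, -17, -11, -15 → -9.
Second slot: 13, 12, 11, 10, 9 → 8 (−1 each step).
Letter — letters move forward 1 place in the alphabet: s, t, u, v, w → x.
For the shade, repeats black → grey → white: black, grey, white, black, grey → white.
So the next tuple is [-9,8,x,white].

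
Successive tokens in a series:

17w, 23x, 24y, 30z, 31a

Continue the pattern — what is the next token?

37b

First component: alternating steps +6, +1, +6, +1, …; 17, 23, 24, 30, 31 → 37.
Letter — letters move forward 1 place in the alphabet, wrapping Z→A: w, x, y, z, a → b.
Putting it together: 37b.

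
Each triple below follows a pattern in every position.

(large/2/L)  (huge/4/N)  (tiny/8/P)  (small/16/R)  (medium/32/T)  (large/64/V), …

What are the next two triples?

(huge/128/X), (tiny/256/Z)

Size: large, huge, tiny, small, medium, large → huge → tiny (repeats large → huge → tiny → small → medium).
Second slot goes 2, 4, 8, 16, 32, 64 → 128 → 256 (×2 each step).
For the letter, letters move forward 2 places in the alphabet: L, N, P, R, T, V → X → Z.
Putting the parts together: (huge/128/X) and then (tiny/256/Z).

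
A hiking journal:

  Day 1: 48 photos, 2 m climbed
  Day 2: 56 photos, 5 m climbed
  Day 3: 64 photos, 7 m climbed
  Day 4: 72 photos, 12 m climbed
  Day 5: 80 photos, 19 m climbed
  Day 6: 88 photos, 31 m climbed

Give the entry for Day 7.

96 photos, 50 m climbed

Photos: +8 each step; 48, 56, 64, 72, 80, 88 → 96.
M climbed — each term is the sum of the two before it: 2, 5, 7, 12, 19, 31 → 50.
Combining the parts gives 96 photos, 50 m climbed.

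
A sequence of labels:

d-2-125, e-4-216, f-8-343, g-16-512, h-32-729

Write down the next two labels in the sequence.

i-64-1000 then j-128-1331

Letter — letters move forward 1 place in the alphabet: d, e, f, g, h → i → j.
For the second component, ×2 each step: 2, 4, 8, 16, 32 → 64 → 128.
For the third component, perfect cubes: 5³, 6³, 7³, …: 125, 216, 343, 512, 729 → 1000 → 1331.
So the next two labels are i-64-1000 and j-128-1331.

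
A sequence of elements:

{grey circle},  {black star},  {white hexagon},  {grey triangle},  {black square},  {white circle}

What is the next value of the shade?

grey

Shade: repeats grey → black → white; grey, black, white, grey, black, white → grey.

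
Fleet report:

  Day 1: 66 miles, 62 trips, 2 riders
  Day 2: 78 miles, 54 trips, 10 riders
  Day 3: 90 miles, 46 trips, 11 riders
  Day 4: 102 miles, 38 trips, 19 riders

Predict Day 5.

Miles — +12 each step: 66, 78, 90, 102 → 114.
Trips: −8 each step, so 62, 54, 46, 38 → 30.
Riders: alternating steps +8, +1, +8, +1, …; 2, 10, 11, 19 → 20.
Putting it together: 114 miles, 30 trips, 20 riders.

114 miles, 30 trips, 20 riders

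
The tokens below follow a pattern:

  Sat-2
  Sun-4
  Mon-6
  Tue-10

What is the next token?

Day goes Sat, Sun, Mon, Tue → Wed (runs through the weekdays Mon→Sun).
Second component — each term is the sum of the two before it: 2, 4, 6, 10 → 16.
Putting it together: Wed-16.

Wed-16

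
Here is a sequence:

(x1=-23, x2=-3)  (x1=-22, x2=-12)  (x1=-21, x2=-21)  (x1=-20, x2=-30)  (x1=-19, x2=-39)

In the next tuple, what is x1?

-18

X1: -23, -22, -21, -20, -19 → -18 (+1 each step).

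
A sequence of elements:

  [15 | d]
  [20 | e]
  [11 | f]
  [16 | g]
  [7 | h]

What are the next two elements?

[12 | i], [3 | j]

First part: 15, 20, 11, 16, 7 → 12 → 3 (alternating steps +5, −9, +5, −9, …).
Letter goes d, e, f, g, h → i → j (letters move forward 1 place in the alphabet).
So the next two elements are [12 | i] and [3 | j].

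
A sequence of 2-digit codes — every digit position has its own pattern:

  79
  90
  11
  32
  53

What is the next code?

First digit goes 7, 9, 1, 3, 5 → 7 (+2 each step, mod 10).
Second digit goes 9, 0, 1, 2, 3 → 4 (+1 each step, mod 10).
Putting it together: 74.

74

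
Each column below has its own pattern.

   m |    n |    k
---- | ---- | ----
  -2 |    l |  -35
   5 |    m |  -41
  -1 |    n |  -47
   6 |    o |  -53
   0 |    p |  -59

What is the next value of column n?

Column n — letters move forward 1 place in the alphabet: l, m, n, o, p → q.

q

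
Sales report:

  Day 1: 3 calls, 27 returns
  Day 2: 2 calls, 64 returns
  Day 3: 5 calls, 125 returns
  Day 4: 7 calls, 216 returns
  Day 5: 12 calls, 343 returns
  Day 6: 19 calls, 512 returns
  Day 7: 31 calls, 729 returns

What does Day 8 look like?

50 calls, 1000 returns

Calls: each term is the sum of the two before it; 3, 2, 5, 7, 12, 19, 31 → 50.
Returns: perfect cubes: 3³, 4³, 5³, …; 27, 64, 125, 216, 343, 512, 729 → 1000.
Combining the parts gives 50 calls, 1000 returns.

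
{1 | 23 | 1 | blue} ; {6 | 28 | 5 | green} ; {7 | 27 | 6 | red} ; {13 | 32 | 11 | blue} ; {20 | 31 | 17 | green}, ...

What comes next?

First coordinate: each term is the sum of the two before it; 1, 6, 7, 13, 20 → 33.
Second coordinate: alternating steps +5, −1, +5, −1, …; 23, 28, 27, 32, 31 → 36.
For the third coordinate, each term is the sum of the two before it: 1, 5, 6, 11, 17 → 28.
Colour: repeats blue → green → red; blue, green, red, blue, green → red.
Putting it together: {33 | 36 | 28 | red}.

{33 | 36 | 28 | red}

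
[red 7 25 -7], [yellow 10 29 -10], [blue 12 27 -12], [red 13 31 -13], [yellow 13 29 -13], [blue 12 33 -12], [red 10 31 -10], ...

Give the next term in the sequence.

Colour goes red, yellow, blue, red, yellow, blue, red → yellow (repeats red → yellow → blue).
Second value: differences are 3, 2, 1, … (decreasing by 1 each time); 7, 10, 12, 13, 13, 12, 10 → 7.
For the third value, alternating steps +4, −2, +4, −2, …: 25, 29, 27, 31, 29, 33, 31 → 35.
Fourth value — always the negative of the second value: -7, -10, -12, -13, -13, -12, -10 → -7.
Putting it together: [yellow 7 35 -7].

[yellow 7 35 -7]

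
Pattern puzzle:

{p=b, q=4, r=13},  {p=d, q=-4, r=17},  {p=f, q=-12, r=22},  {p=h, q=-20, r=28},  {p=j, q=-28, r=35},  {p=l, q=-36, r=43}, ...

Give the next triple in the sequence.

{p=n, q=-44, r=52}

P goes b, d, f, h, j, l → n (letters move forward 2 places in the alphabet).
Q: −8 each step; 4, -4, -12, -20, -28, -36 → -44.
R: 13, 17, 22, 28, 35, 43 → 52 (differences are 4, 5, 6, … (increasing by 1 each time)).
Putting it together: {p=n, q=-44, r=52}.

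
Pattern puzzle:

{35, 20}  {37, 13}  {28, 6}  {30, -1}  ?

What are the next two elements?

{21, -8}, {23, -15}

First slot: 35, 37, 28, 30 → 21 → 23 (alternating steps +2, −9, +2, −9, …).
For the second slot, −7 each step: 20, 13, 6, -1 → -8 → -15.
So the next two elements are {21, -8} and {23, -15}.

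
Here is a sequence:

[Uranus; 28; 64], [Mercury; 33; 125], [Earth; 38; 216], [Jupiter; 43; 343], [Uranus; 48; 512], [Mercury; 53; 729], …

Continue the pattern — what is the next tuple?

Planet goes Uranus, Mercury, Earth, Jupiter, Uranus, Mercury → Earth (repeats Uranus → Mercury → Earth → Jupiter).
Second component goes 28, 33, 38, 43, 48, 53 → 58 (+5 each step).
For the third component, perfect cubes: 4³, 5³, 6³, …: 64, 125, 216, 343, 512, 729 → 1000.
Combining the parts gives [Earth; 58; 1000].

[Earth; 58; 1000]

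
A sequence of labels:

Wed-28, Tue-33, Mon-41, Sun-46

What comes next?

Sat-54

Day — runs backward through the weekdays Mon→Sun: Wed, Tue, Mon, Sun → Sat.
Second component: 28, 33, 41, 46 → 54 (alternating steps +5, +8, +5, +8, …).
Combining the parts gives Sat-54.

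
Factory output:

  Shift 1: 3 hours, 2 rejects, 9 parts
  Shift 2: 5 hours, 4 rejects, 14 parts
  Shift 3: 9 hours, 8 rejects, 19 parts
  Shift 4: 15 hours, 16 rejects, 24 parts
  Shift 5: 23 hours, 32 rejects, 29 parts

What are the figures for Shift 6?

Hours — differences are 2, 4, 6, … (increasing by 2 each time): 3, 5, 9, 15, 23 → 33.
Rejects: 2, 4, 8, 16, 32 → 64 (×2 each step).
Parts: +5 each step, so 9, 14, 19, 24, 29 → 34.
Putting it together: 33 hours, 64 rejects, 34 parts.

33 hours, 64 rejects, 34 parts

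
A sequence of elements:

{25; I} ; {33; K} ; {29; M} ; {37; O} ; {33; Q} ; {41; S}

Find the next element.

{37; U}

First component: 25, 33, 29, 37, 33, 41 → 37 (alternating steps +8, −4, +8, −4, …).
Letter: letters move forward 2 places in the alphabet, so I, K, M, O, Q, S → U.
So the next element is {37; U}.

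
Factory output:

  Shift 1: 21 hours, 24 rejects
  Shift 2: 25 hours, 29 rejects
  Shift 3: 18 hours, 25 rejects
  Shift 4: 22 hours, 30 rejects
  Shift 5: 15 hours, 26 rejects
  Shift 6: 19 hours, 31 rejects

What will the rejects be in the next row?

27

Rejects: alternating steps +5, −4, +5, −4, …; 24, 29, 25, 30, 26, 31 → 27.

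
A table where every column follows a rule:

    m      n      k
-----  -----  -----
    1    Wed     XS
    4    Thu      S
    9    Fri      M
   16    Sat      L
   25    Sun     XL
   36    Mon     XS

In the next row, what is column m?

49

Column m: perfect squares: 1², 2², 3², …; 1, 4, 9, 16, 25, 36 → 49.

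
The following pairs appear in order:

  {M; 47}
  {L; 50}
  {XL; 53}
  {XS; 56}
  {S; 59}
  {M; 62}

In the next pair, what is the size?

L

For the size, repeats M → L → XL → XS → S: M, L, XL, XS, S, M → L.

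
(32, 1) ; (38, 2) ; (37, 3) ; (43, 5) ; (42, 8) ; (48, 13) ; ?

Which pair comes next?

First slot: alternating steps +6, −1, +6, −1, …, so 32, 38, 37, 43, 42, 48 → 47.
Second slot — each term is the sum of the two before it: 1, 2, 3, 5, 8, 13 → 21.
So the next pair is (47, 21).

(47, 21)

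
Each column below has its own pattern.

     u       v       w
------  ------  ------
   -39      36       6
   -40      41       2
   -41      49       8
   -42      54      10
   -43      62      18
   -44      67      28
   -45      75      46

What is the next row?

For the column u, −1 each step: -39, -40, -41, -42, -43, -44, -45 → -46.
Column v: alternating steps +5, +8, +5, +8, …, so 36, 41, 49, 54, 62, 67, 75 → 80.
Column w goes 6, 2, 8, 10, 18, 28, 46 → 74 (each term is the sum of the two before it).
Combining the parts gives -46  80  74.

-46  80  74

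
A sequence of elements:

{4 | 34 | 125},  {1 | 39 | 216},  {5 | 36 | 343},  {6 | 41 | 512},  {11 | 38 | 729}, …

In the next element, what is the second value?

43

Second value: alternating steps +5, −3, +5, −3, …; 34, 39, 36, 41, 38 → 43.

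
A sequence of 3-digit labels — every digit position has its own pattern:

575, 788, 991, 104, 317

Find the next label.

First digit goes 5, 7, 9, 1, 3 → 5 (+2 each step, mod 10).
Second digit: +1 each step, mod 10, so 7, 8, 9, 0, 1 → 2.
Third digit goes 5, 8, 1, 4, 7 → 0 (+3 each step, mod 10).
Combining the parts gives 520.

520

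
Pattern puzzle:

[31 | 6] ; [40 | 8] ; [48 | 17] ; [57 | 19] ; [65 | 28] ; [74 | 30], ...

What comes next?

[82 | 39]

First component: 31, 40, 48, 57, 65, 74 → 82 (alternating steps +9, +8, +9, +8, …).
Second component goes 6, 8, 17, 19, 28, 30 → 39 (alternating steps +2, +9, +2, +9, …).
Putting it together: [82 | 39].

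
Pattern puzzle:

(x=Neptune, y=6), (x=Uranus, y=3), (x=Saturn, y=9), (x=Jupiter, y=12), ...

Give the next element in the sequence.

(x=Mars, y=21)

X goes Neptune, Uranus, Saturn, Jupiter → Mars (runs backward through the planets Mercury→Neptune).
For the y, each term is the sum of the two before it: 6, 3, 9, 12 → 21.
Putting it together: (x=Mars, y=21).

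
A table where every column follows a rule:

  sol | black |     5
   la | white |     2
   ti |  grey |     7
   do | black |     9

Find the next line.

re  white  16

Note — runs through the solfège scale do→ti: sol, la, ti, do → re.
Shade: black, white, grey, black → white (repeats black → white → grey).
Third component: each term is the sum of the two before it, so 5, 2, 7, 9 → 16.
Combining the parts gives re  white  16.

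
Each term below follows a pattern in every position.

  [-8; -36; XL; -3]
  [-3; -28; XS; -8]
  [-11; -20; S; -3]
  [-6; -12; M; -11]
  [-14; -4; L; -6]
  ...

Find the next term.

For the first slot, alternating steps +5, −8, +5, −8, …: -8, -3, -11, -6, -14 → -9.
Second slot: +8 each step; -36, -28, -20, -12, -4 → 4.
Size — runs through clothing sizes XS→XL: XL, XS, S, M, L → XL.
Fourth slot: -3, -8, -3, -11, -6 → -14 (always the previous value of the first slot).
Putting it together: [-9; 4; XL; -14].

[-9; 4; XL; -14]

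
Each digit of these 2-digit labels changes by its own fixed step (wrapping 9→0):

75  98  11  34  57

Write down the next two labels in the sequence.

First digit goes 7, 9, 1, 3, 5 → 7 → 9 (+2 each step, mod 10).
Second digit — +3 each step, mod 10: 5, 8, 1, 4, 7 → 0 → 3.
So the next two labels are 70 and 93.

70 then 93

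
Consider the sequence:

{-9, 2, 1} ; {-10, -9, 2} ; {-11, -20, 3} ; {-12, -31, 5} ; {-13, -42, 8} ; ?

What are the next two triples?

First component: −1 each step, so -9, -10, -11, -12, -13 → -14 → -15.
Second component: 2, -9, -20, -31, -42 → -53 → -64 (−11 each step).
Third component — each term is the sum of the two before it: 1, 2, 3, 5, 8 → 13 → 21.
Putting the parts together: {-14, -53, 13} and then {-15, -64, 21}.

{-14, -53, 13}, {-15, -64, 21}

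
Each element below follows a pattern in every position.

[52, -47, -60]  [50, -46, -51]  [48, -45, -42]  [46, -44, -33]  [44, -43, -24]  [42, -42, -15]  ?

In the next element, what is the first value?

First value: −2 each step; 52, 50, 48, 46, 44, 42 → 40.
Second value: +1 each step, so -47, -46, -45, -44, -43, -42 → -41.
For the third value, +9 each step: -60, -51, -42, -33, -24, -15 → -6.

40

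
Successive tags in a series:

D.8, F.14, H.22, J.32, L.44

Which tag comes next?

N.58

Letter: letters move forward 2 places in the alphabet; D, F, H, J, L → N.
Second component: 8, 14, 22, 32, 44 → 58 (differences are 6, 8, 10, … (increasing by 2 each time)).
Putting it together: N.58.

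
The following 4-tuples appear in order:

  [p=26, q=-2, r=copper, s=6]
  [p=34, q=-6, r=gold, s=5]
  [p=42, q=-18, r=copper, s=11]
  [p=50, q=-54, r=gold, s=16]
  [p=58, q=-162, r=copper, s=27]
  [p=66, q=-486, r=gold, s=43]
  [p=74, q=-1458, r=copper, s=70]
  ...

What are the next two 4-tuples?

P: +8 each step; 26, 34, 42, 50, 58, 66, 74 → 82 → 90.
For the q, ×3 each step: -2, -6, -18, -54, -162, -486, -1458 → -4374 → -13122.
R — alternates copper ↔ gold: copper, gold, copper, gold, copper, gold, copper → gold → copper.
S: each term is the sum of the two before it; 6, 5, 11, 16, 27, 43, 70 → 113 → 183.
So the next two 4-tuples are [p=82, q=-4374, r=gold, s=113] and [p=90, q=-13122, r=copper, s=183].

[p=82, q=-4374, r=gold, s=113], [p=90, q=-13122, r=copper, s=183]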